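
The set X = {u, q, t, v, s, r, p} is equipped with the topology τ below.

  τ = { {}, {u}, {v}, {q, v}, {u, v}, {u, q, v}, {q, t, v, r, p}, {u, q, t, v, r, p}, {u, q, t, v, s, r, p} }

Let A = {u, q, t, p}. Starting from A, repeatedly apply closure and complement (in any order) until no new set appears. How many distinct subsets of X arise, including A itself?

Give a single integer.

closure: X∖int(X∖A) = X∖{v} = {u, q, t, s, r, p}
Let k=closure and c=complement:
  1. A     = {u, q, t, p}
  2. kA    = {u, q, t, s, r, p}
  3. cA    = {v, s, r}
  4. ckA   = {v}
  5. kcA   = {q, t, v, s, r, p}
  6. ckcA  = {u}
  7. kckcA = {u, s}
  8. ckckcA = {q, t, v, r, p}
— saturated at 8

8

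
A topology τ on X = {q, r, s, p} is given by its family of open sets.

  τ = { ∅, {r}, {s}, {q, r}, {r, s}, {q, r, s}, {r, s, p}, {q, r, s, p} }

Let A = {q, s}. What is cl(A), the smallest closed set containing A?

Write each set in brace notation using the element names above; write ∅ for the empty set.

{q, s, p}

cl via duality: int({r, p}) = {r}, so X∖{r} = {q, s, p}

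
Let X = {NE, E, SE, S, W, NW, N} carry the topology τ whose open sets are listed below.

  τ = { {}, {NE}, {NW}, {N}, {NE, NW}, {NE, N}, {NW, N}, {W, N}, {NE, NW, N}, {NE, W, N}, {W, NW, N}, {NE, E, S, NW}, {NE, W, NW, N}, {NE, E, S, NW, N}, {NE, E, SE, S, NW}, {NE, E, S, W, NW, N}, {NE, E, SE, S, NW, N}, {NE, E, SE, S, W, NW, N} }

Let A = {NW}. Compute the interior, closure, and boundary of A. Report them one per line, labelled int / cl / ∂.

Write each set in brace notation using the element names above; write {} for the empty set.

open subsets of A: {}, {NW}; so int(A) = {NW}
closure: X∖int(X∖A) = X∖{NE, W, N} = {E, SE, S, NW}
∂A = {E, SE, S, NW} minus {NW} = {E, SE, S}

int(A) = {NW}
cl(A)  = {E, SE, S, NW}
∂A     = {E, SE, S}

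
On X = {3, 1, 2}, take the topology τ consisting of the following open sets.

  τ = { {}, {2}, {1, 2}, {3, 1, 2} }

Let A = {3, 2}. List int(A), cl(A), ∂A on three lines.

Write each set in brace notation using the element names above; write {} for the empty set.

interior: largest open inside A is {2} (from {}, {2})
cl via duality: int({1}) = {}, so X∖{} = {3, 1, 2}
cl∖int = {3, 1}

int(A) = {2}
cl(A)  = {3, 1, 2}
∂A     = {3, 1}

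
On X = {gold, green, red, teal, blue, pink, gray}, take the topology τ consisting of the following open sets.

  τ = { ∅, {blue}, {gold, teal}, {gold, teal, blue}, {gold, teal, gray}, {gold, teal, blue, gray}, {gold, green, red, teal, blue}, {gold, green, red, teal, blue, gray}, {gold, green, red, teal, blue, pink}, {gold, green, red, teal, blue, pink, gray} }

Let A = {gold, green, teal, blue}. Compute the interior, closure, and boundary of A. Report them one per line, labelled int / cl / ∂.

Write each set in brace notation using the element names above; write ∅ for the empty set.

open subsets of A: ∅, {blue}, {gold, teal}, {gold, teal, blue}; so int(A) = {gold, teal, blue}
closure: X∖int(X∖A) = X∖∅ = {gold, green, red, teal, blue, pink, gray}
∂A = {gold, green, red, teal, blue, pink, gray} minus {gold, teal, blue} = {green, red, pink, gray}

int(A) = {gold, teal, blue}
cl(A)  = {gold, green, red, teal, blue, pink, gray}
∂A     = {green, red, pink, gray}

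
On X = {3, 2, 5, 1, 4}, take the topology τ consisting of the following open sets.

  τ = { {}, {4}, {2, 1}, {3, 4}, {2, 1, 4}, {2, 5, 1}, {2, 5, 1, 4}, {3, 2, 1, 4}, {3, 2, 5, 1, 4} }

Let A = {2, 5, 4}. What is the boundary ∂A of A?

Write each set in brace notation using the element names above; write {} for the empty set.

{3, 2, 5, 1}

open subsets of A: {}, {4}; so int(A) = {4}
closure: X∖int(X∖A) = X∖{} = {3, 2, 5, 1, 4}
∂A = {3, 2, 5, 1, 4} minus {4} = {3, 2, 5, 1}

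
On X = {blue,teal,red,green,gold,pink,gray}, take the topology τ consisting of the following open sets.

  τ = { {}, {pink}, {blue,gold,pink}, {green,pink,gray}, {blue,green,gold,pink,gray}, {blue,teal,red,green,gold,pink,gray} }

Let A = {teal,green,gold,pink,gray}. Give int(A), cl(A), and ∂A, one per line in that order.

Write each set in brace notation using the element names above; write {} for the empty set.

int(A) = {green,pink,gray}
cl(A)  = {blue,teal,red,green,gold,pink,gray}
∂A     = {blue,teal,red,gold}

opens ⊆ A: {}, {pink}, {green,pink,gray}; union → int = {green,pink,gray}
complement {blue,red}; its interior {}; cl(A) = X∖{} = {blue,teal,red,green,gold,pink,gray}
boundary = {blue,teal,red,green,gold,pink,gray} ∖ {green,pink,gray} = {blue,teal,red,gold}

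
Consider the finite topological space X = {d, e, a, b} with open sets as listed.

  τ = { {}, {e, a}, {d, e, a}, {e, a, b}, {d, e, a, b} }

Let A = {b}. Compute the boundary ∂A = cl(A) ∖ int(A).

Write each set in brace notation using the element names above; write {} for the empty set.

{b}

opens ⊆ A: {}; union → int = {}
complement {d, e, a}; its interior {d, e, a}; cl(A) = X∖{d, e, a} = {b}
boundary = {b} ∖ {} = {b}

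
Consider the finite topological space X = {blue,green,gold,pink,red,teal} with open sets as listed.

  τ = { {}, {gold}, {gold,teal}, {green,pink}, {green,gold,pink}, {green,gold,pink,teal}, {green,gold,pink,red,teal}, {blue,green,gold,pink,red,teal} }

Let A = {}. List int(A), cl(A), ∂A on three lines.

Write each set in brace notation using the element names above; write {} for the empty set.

opens ⊆ A: {}; union → int = {}
complement {blue,green,gold,pink,red,teal}; its interior {blue,green,gold,pink,red,teal}; cl(A) = X∖{blue,green,gold,pink,red,teal} = {}
boundary = {} ∖ {} = {}

int(A) = {}
cl(A)  = {}
∂A     = {}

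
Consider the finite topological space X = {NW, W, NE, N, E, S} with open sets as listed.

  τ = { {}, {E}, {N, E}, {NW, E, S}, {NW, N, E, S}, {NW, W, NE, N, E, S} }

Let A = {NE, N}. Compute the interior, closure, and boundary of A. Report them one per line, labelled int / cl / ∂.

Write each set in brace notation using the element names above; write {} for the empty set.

interior: largest open inside A is {} (from {})
cl via duality: int({NW, W, E, S}) = {NW, E, S}, so X∖{NW, E, S} = {W, NE, N}
cl∖int = {W, NE, N}

int(A) = {}
cl(A)  = {W, NE, N}
∂A     = {W, NE, N}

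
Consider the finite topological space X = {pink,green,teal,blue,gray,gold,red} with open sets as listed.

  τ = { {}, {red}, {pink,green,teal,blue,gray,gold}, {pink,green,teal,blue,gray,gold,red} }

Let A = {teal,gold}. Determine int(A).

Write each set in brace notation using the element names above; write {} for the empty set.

interior: largest open inside A is {} (from {})

{}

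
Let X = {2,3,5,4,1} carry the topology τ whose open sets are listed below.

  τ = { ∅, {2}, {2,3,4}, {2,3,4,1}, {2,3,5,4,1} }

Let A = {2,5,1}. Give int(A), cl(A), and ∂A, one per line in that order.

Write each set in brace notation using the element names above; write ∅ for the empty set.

interior: largest open inside A is {2} (from ∅, {2})
cl via duality: int({3,4}) = ∅, so X∖∅ = {2,3,5,4,1}
cl∖int = {3,5,4,1}

int(A) = {2}
cl(A)  = {2,3,5,4,1}
∂A     = {3,5,4,1}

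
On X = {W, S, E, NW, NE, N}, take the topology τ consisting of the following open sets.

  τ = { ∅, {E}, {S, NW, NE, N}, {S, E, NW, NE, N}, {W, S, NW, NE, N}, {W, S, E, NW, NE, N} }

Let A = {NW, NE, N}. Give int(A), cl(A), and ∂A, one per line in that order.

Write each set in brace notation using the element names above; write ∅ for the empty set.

interior: largest open inside A is ∅ (from ∅)
cl via duality: int({W, S, E}) = {E}, so X∖{E} = {W, S, NW, NE, N}
cl∖int = {W, S, NW, NE, N}

int(A) = ∅
cl(A)  = {W, S, NW, NE, N}
∂A     = {W, S, NW, NE, N}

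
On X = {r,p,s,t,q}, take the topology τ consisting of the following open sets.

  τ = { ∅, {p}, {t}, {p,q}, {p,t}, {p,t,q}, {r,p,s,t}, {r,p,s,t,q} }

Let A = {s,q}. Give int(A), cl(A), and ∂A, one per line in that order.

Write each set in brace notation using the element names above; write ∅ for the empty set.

int(A) = ∅
cl(A)  = {r,s,q}
∂A     = {r,s,q}

interior: largest open inside A is ∅ (from ∅)
cl via duality: int({r,p,t}) = {p,t}, so X∖{p,t} = {r,s,q}
cl∖int = {r,s,q}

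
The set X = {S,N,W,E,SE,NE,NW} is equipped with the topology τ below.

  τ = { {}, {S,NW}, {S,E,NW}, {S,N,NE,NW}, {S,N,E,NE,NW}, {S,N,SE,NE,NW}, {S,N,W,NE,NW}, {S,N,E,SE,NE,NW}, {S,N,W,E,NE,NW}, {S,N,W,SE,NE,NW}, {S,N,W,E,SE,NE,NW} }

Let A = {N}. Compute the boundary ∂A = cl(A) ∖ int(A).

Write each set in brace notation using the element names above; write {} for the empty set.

{N,W,SE,NE}

U open, U⊆A: {}. int(A) = ⋃ = {}
X∖A={S,W,E,SE,NE,NW}, int(X∖A)={S,E,NW}, hence cl(A)={N,W,SE,NE}
∂A: remove int from cl → {N,W,SE,NE}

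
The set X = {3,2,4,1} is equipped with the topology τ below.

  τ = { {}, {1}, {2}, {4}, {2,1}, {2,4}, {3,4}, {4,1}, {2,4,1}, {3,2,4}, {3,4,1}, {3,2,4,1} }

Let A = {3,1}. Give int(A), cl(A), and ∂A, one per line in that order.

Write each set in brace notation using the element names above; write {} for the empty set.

opens ⊆ A: {}, {1}; union → int = {1}
complement {2,4}; its interior {2,4}; cl(A) = X∖{2,4} = {3,1}
boundary = {3,1} ∖ {1} = {3}

int(A) = {1}
cl(A)  = {3,1}
∂A     = {3}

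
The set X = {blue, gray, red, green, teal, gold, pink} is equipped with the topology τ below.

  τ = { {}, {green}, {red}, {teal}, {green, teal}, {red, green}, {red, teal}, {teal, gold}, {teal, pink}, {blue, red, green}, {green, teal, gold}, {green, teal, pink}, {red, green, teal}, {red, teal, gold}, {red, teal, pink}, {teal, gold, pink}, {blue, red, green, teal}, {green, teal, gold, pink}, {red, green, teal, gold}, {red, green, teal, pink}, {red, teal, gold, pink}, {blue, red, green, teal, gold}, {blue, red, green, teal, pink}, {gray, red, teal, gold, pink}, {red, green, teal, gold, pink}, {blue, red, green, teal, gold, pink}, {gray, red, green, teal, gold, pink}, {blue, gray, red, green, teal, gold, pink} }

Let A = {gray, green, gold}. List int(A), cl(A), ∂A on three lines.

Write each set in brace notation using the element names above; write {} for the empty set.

int(A) = {green}
cl(A)  = {blue, gray, green, gold}
∂A     = {blue, gray, gold}

open subsets of A: {}, {green}; so int(A) = {green}
closure: X∖int(X∖A) = X∖{red, teal, pink} = {blue, gray, green, gold}
∂A = {blue, gray, green, gold} minus {green} = {blue, gray, gold}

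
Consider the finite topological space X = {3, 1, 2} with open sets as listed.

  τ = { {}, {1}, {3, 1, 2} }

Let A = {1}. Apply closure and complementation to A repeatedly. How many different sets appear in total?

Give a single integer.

closure: X∖int(X∖A) = X∖{} = {3, 1, 2}
Let k=closure and c=complement:
  1. A     = {1}
  2. kA    = {3, 1, 2}
  3. cA    = {3, 2}
  4. ckA   = {}
— saturated at 4

4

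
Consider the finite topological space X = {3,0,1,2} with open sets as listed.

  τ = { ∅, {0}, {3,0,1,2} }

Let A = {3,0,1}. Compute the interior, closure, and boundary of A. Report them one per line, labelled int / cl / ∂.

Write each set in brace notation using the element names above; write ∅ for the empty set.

open subsets of A: ∅, {0}; so int(A) = {0}
closure: X∖int(X∖A) = X∖∅ = {3,0,1,2}
∂A = {3,0,1,2} minus {0} = {3,1,2}

int(A) = {0}
cl(A)  = {3,0,1,2}
∂A     = {3,1,2}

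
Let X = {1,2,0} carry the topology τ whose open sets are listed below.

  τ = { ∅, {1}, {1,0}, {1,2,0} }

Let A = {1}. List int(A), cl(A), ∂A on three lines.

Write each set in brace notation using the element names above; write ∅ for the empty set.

int(A) = {1}
cl(A)  = {1,2,0}
∂A     = {2,0}

open subsets of A: ∅, {1}; so int(A) = {1}
closure: X∖int(X∖A) = X∖∅ = {1,2,0}
∂A = {1,2,0} minus {1} = {2,0}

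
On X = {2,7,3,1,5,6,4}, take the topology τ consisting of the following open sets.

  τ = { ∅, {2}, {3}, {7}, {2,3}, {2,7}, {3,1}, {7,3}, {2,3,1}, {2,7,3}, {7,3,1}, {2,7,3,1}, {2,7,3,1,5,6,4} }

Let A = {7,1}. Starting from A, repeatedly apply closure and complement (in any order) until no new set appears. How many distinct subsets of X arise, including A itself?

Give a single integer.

8

cl via duality: int({2,3,5,6,4}) = {2,3}, so X∖{2,3} = {7,1,5,6,4}
Write k for closure, c for complement:
  1. A     = {7,1}
  2. kA    = {7,1,5,6,4}
  3. cA    = {2,3,5,6,4}
  4. ckA   = {2,3}
  5. kcA   = {2,3,1,5,6,4}
  6. ckcA  = {7}
  7. kckcA = {7,5,6,4}
  8. ckckcA = {2,3,1}
applying k or c yields no new set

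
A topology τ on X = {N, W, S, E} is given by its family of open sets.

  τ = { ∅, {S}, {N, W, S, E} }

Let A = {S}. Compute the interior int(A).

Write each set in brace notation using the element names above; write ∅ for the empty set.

{S}

interior: largest open inside A is {S} (from ∅, {S})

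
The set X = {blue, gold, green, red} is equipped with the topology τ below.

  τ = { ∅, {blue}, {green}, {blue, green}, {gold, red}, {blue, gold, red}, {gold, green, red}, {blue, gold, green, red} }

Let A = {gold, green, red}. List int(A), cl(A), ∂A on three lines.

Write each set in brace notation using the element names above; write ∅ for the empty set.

int(A) = {gold, green, red}
cl(A)  = {gold, green, red}
∂A     = ∅

U open, U⊆A: ∅, {green}, {gold, red}, {gold, green, red}. int(A) = ⋃ = {gold, green, red}
X∖A={blue}, int(X∖A)={blue}, hence cl(A)={gold, green, red}
∂A: remove int from cl → ∅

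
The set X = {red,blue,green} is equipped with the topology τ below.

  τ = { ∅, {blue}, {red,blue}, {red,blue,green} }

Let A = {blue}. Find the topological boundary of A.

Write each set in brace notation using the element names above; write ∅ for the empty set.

{red,green}

open subsets of A: ∅, {blue}; so int(A) = {blue}
closure: X∖int(X∖A) = X∖∅ = {red,blue,green}
∂A = {red,blue,green} minus {blue} = {red,green}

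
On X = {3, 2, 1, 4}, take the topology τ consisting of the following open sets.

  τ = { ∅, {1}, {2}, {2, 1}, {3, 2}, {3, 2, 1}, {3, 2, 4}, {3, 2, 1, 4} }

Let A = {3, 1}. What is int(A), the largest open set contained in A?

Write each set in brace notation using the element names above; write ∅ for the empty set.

interior: largest open inside A is {1} (from ∅, {1})

{1}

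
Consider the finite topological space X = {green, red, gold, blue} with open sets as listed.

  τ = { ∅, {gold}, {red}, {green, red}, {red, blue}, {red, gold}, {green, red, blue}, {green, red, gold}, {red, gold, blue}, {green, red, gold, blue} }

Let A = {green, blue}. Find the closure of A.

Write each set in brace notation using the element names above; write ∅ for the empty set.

{green, blue}

X∖A={red, gold}, int(X∖A)={red, gold}, hence cl(A)={green, blue}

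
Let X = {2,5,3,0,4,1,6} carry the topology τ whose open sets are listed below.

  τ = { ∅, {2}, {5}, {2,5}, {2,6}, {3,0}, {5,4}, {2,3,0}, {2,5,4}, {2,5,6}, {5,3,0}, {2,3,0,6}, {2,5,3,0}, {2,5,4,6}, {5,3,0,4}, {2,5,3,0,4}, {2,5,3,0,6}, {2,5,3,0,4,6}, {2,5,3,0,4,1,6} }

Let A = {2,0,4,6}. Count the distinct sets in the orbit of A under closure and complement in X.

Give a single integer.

complement {5,3,1}; its interior {5}; cl(A) = X∖{5} = {2,3,0,4,1,6}
With k = closure, c = complement:
  1. A     = {2,0,4,6}
  2. kA    = {2,3,0,4,1,6}
  3. cA    = {5,3,1}
  4. ckA   = {5}
  5. kcA   = {5,3,0,4,1}
  6. kckA  = {5,4,1}
  7. ckcA  = {2,6}
  8. ckckA = {2,3,0,6}
  9. kckcA = {2,1,6}
  10. kckckA = {2,3,0,1,6}
  11. ckckcA = {5,3,0,4}
  12. ckckckA = {5,4}
k, c of each give nothing new

12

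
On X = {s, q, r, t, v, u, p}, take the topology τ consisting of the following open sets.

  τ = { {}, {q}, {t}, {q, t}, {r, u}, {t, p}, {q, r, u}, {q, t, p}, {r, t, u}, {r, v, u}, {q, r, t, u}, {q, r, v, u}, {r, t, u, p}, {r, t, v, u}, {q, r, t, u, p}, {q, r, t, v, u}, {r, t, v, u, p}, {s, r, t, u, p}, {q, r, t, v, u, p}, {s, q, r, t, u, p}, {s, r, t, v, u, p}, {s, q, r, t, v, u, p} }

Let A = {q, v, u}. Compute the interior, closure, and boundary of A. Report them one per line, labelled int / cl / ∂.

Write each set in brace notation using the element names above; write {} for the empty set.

int(A) = {q}
cl(A)  = {s, q, r, v, u}
∂A     = {s, r, v, u}

opens ⊆ A: {}, {q}; union → int = {q}
complement {s, r, t, p}; its interior {t, p}; cl(A) = X∖{t, p} = {s, q, r, v, u}
boundary = {s, q, r, v, u} ∖ {q} = {s, r, v, u}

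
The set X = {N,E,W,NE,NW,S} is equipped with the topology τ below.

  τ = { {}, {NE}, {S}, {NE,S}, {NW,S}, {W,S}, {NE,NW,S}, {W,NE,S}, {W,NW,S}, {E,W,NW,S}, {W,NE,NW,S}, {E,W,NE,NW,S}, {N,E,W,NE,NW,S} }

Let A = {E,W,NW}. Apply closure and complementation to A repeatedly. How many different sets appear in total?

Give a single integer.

6

cl via duality: int({N,NE,S}) = {NE,S}, so X∖{NE,S} = {N,E,W,NW}
Write k for closure, c for complement:
  1. A     = {E,W,NW}
  2. kA    = {N,E,W,NW}
  3. cA    = {N,NE,S}
  4. ckA   = {NE,S}
  5. kcA   = {N,E,W,NE,NW,S}
  6. ckcA  = {}
applying k or c yields no new set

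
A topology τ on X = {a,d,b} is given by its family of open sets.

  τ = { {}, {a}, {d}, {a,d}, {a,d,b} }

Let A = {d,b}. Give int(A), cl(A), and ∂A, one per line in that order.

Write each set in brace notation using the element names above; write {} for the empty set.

int(A) = {d}
cl(A)  = {d,b}
∂A     = {b}

opens ⊆ A: {}, {d}; union → int = {d}
complement {a}; its interior {a}; cl(A) = X∖{a} = {d,b}
boundary = {d,b} ∖ {d} = {b}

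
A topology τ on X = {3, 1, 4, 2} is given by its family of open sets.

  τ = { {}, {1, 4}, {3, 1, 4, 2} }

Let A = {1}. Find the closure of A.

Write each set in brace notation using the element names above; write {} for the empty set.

{3, 1, 4, 2}

complement {3, 4, 2}; its interior {}; cl(A) = X∖{} = {3, 1, 4, 2}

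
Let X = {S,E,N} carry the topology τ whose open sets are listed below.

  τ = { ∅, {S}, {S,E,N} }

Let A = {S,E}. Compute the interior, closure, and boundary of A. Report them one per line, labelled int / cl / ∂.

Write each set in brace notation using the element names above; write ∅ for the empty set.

int(A) = {S}
cl(A)  = {S,E,N}
∂A     = {E,N}

U open, U⊆A: ∅, {S}. int(A) = ⋃ = {S}
X∖A={N}, int(X∖A)=∅, hence cl(A)={S,E,N}
∂A: remove int from cl → {E,N}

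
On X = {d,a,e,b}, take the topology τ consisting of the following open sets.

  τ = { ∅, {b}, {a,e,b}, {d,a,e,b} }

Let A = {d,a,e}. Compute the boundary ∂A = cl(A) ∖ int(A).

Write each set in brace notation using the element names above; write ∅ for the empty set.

{d,a,e}

opens ⊆ A: ∅; union → int = ∅
complement {b}; its interior {b}; cl(A) = X∖{b} = {d,a,e}
boundary = {d,a,e} ∖ ∅ = {d,a,e}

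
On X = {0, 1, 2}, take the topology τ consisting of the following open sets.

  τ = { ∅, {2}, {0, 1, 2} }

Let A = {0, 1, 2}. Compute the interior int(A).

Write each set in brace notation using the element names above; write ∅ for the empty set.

{0, 1, 2}

interior: largest open inside A is {0, 1, 2} (from ∅, {2}, {0, 1, 2})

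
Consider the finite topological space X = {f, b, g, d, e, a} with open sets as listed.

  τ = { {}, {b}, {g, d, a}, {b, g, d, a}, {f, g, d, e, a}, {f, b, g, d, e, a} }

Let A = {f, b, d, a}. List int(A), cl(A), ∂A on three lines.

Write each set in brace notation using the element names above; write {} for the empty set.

opens ⊆ A: {}, {b}; union → int = {b}
complement {g, e}; its interior {}; cl(A) = X∖{} = {f, b, g, d, e, a}
boundary = {f, b, g, d, e, a} ∖ {b} = {f, g, d, e, a}

int(A) = {b}
cl(A)  = {f, b, g, d, e, a}
∂A     = {f, g, d, e, a}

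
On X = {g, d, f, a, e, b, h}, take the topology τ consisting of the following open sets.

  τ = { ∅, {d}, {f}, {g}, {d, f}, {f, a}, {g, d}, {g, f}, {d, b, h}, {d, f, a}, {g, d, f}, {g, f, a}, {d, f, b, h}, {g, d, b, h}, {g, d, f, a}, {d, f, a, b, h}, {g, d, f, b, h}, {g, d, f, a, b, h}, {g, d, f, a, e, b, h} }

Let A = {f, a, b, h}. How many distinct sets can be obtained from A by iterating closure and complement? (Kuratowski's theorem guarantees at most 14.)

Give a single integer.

8

cl via duality: int({g, d, e}) = {g, d}, so X∖{g, d} = {f, a, e, b, h}
Write k for closure, c for complement:
  1. A     = {f, a, b, h}
  2. kA    = {f, a, e, b, h}
  3. cA    = {g, d, e}
  4. ckA   = {g, d}
  5. kcA   = {g, d, e, b, h}
  6. ckcA  = {f, a}
  7. kckcA = {f, a, e}
  8. ckckcA = {g, d, b, h}
applying k or c yields no new set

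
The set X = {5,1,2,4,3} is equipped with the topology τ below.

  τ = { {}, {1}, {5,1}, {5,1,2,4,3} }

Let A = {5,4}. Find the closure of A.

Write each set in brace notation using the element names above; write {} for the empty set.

{5,2,4,3}

cl via duality: int({1,2,3}) = {1}, so X∖{1} = {5,2,4,3}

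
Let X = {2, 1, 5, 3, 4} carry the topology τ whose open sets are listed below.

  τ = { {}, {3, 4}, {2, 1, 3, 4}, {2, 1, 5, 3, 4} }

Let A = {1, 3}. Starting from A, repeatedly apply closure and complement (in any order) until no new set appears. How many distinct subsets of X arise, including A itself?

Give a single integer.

4

closure: X∖int(X∖A) = X∖{} = {2, 1, 5, 3, 4}
Let k=closure and c=complement:
  1. A     = {1, 3}
  2. kA    = {2, 1, 5, 3, 4}
  3. cA    = {2, 5, 4}
  4. ckA   = {}
— saturated at 4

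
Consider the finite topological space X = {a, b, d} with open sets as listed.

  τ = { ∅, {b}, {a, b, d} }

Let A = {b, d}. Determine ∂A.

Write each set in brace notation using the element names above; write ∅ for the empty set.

{a, d}

opens ⊆ A: ∅, {b}; union → int = {b}
complement {a}; its interior ∅; cl(A) = X∖∅ = {a, b, d}
boundary = {a, b, d} ∖ {b} = {a, d}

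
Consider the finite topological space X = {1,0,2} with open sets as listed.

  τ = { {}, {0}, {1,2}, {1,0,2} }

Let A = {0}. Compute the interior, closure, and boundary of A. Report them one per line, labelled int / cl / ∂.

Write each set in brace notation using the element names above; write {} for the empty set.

U open, U⊆A: {}, {0}. int(A) = ⋃ = {0}
X∖A={1,2}, int(X∖A)={1,2}, hence cl(A)={0}
∂A: remove int from cl → {}

int(A) = {0}
cl(A)  = {0}
∂A     = {}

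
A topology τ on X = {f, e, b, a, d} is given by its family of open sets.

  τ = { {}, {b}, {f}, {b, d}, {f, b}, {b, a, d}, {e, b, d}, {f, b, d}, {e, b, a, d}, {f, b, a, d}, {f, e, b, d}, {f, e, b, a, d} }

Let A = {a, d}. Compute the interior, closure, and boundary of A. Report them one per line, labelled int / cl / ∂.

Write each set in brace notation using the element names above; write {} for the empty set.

int(A) = {}
cl(A)  = {e, a, d}
∂A     = {e, a, d}

open subsets of A: {}; so int(A) = {}
closure: X∖int(X∖A) = X∖{f, b} = {e, a, d}
∂A = {e, a, d} minus {} = {e, a, d}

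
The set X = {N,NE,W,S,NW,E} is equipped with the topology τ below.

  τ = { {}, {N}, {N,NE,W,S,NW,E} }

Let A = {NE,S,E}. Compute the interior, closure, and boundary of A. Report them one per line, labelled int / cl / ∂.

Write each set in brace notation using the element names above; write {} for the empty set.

interior: largest open inside A is {} (from {})
cl via duality: int({N,W,NW}) = {N}, so X∖{N} = {NE,W,S,NW,E}
cl∖int = {NE,W,S,NW,E}

int(A) = {}
cl(A)  = {NE,W,S,NW,E}
∂A     = {NE,W,S,NW,E}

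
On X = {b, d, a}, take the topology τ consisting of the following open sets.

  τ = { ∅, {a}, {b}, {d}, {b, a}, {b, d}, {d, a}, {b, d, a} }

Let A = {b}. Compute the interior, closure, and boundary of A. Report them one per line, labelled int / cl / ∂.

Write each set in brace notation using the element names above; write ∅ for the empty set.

int(A) = {b}
cl(A)  = {b}
∂A     = ∅

opens ⊆ A: ∅, {b}; union → int = {b}
complement {d, a}; its interior {d, a}; cl(A) = X∖{d, a} = {b}
boundary = {b} ∖ {b} = ∅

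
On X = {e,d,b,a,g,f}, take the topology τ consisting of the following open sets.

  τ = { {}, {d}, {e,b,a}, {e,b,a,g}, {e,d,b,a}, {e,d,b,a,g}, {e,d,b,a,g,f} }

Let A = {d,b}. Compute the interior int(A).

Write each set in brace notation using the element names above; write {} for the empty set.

open subsets of A: {}, {d}; so int(A) = {d}

{d}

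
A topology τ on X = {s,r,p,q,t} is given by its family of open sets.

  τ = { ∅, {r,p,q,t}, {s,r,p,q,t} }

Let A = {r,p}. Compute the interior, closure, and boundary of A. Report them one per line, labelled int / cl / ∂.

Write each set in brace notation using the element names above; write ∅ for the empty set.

int(A) = ∅
cl(A)  = {s,r,p,q,t}
∂A     = {s,r,p,q,t}

opens ⊆ A: ∅; union → int = ∅
complement {s,q,t}; its interior ∅; cl(A) = X∖∅ = {s,r,p,q,t}
boundary = {s,r,p,q,t} ∖ ∅ = {s,r,p,q,t}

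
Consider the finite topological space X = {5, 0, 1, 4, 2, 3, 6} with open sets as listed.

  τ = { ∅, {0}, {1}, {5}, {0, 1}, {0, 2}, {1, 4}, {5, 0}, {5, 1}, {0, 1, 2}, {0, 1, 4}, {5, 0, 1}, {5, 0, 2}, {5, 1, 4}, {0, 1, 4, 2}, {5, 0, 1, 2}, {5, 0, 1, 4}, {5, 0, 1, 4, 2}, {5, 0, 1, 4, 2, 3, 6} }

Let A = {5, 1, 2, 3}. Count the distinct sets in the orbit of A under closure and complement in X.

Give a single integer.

10

closure: X∖int(X∖A) = X∖{0} = {5, 1, 4, 2, 3, 6}
Let k=closure and c=complement:
  1. A     = {5, 1, 2, 3}
  2. kA    = {5, 1, 4, 2, 3, 6}
  3. cA    = {0, 4, 6}
  4. ckA   = {0}
  5. kcA   = {0, 4, 2, 3, 6}
  6. kckA  = {0, 2, 3, 6}
  7. ckcA  = {5, 1}
  8. ckckA = {5, 1, 4}
  9. kckcA = {5, 1, 4, 3, 6}
  10. ckckcA = {0, 2}
— saturated at 10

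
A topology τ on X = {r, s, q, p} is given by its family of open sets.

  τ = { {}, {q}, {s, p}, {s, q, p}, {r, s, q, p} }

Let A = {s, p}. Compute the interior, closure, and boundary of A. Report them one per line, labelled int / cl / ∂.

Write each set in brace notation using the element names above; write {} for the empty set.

U open, U⊆A: {}, {s, p}. int(A) = ⋃ = {s, p}
X∖A={r, q}, int(X∖A)={q}, hence cl(A)={r, s, p}
∂A: remove int from cl → {r}

int(A) = {s, p}
cl(A)  = {r, s, p}
∂A     = {r}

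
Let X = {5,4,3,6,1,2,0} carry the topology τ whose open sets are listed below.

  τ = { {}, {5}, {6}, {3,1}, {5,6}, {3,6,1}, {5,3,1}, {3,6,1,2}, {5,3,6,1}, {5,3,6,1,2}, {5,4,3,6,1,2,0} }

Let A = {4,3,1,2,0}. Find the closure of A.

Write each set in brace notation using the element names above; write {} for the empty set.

cl via duality: int({5,6}) = {5,6}, so X∖{5,6} = {4,3,1,2,0}

{4,3,1,2,0}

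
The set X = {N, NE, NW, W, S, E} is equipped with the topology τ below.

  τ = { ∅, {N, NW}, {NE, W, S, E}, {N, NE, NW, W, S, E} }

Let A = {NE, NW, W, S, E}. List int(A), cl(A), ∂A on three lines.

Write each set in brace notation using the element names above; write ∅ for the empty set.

int(A) = {NE, W, S, E}
cl(A)  = {N, NE, NW, W, S, E}
∂A     = {N, NW}

opens ⊆ A: ∅, {NE, W, S, E}; union → int = {NE, W, S, E}
complement {N}; its interior ∅; cl(A) = X∖∅ = {N, NE, NW, W, S, E}
boundary = {N, NE, NW, W, S, E} ∖ {NE, W, S, E} = {N, NW}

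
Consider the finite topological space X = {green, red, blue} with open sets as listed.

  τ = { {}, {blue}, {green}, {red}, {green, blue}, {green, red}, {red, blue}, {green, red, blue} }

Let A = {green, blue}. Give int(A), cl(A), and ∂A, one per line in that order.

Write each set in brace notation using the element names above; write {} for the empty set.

int(A) = {green, blue}
cl(A)  = {green, blue}
∂A     = {}

opens ⊆ A: {}, {green}, {blue}, {green, blue}; union → int = {green, blue}
complement {red}; its interior {red}; cl(A) = X∖{red} = {green, blue}
boundary = {green, blue} ∖ {green, blue} = {}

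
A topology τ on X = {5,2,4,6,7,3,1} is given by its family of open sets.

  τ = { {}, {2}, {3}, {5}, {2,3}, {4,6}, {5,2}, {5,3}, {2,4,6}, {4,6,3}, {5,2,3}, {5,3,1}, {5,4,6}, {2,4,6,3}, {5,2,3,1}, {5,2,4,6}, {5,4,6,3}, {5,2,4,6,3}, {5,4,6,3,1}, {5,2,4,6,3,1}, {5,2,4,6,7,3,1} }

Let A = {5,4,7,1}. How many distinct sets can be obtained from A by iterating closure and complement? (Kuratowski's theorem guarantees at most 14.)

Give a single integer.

complement {2,6,3}; its interior {2,3}; cl(A) = X∖{2,3} = {5,4,6,7,1}
With k = closure, c = complement:
  1. A     = {5,4,7,1}
  2. kA    = {5,4,6,7,1}
  3. cA    = {2,6,3}
  4. ckA   = {2,3}
  5. kcA   = {2,4,6,7,3,1}
  6. kckA  = {2,7,3,1}
  7. ckcA  = {5}
  8. ckckA = {5,4,6}
  9. kckcA = {5,7,1}
  10. ckckcA = {2,4,6,3}
k, c of each give nothing new

10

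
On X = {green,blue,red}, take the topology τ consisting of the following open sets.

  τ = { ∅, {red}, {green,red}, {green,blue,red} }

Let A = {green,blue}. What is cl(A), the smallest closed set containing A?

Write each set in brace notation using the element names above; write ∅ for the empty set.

{green,blue}

complement {red}; its interior {red}; cl(A) = X∖{red} = {green,blue}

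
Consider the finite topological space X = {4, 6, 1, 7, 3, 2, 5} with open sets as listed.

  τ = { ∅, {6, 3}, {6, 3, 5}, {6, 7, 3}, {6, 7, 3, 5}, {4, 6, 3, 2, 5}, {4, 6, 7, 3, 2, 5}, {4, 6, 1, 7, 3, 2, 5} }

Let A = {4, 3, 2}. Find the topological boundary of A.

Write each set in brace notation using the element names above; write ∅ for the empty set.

interior: largest open inside A is ∅ (from ∅)
cl via duality: int({6, 1, 7, 5}) = ∅, so X∖∅ = {4, 6, 1, 7, 3, 2, 5}
cl∖int = {4, 6, 1, 7, 3, 2, 5}

{4, 6, 1, 7, 3, 2, 5}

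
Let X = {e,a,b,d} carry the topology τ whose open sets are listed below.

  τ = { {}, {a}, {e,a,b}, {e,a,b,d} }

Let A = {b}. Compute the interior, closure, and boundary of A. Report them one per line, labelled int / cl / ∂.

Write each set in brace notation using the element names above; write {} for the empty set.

open subsets of A: {}; so int(A) = {}
closure: X∖int(X∖A) = X∖{a} = {e,b,d}
∂A = {e,b,d} minus {} = {e,b,d}

int(A) = {}
cl(A)  = {e,b,d}
∂A     = {e,b,d}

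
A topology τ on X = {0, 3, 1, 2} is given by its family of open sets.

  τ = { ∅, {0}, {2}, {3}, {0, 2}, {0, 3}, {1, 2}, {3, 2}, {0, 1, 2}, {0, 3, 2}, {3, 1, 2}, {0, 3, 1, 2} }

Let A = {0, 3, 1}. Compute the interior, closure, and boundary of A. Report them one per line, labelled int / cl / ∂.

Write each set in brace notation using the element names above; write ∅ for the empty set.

opens ⊆ A: ∅, {0}, {3}, {0, 3}; union → int = {0, 3}
complement {2}; its interior {2}; cl(A) = X∖{2} = {0, 3, 1}
boundary = {0, 3, 1} ∖ {0, 3} = {1}

int(A) = {0, 3}
cl(A)  = {0, 3, 1}
∂A     = {1}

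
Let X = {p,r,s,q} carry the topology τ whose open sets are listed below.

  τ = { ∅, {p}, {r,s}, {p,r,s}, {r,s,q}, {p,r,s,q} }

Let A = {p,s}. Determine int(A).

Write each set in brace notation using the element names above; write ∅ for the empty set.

interior: largest open inside A is {p} (from ∅, {p})

{p}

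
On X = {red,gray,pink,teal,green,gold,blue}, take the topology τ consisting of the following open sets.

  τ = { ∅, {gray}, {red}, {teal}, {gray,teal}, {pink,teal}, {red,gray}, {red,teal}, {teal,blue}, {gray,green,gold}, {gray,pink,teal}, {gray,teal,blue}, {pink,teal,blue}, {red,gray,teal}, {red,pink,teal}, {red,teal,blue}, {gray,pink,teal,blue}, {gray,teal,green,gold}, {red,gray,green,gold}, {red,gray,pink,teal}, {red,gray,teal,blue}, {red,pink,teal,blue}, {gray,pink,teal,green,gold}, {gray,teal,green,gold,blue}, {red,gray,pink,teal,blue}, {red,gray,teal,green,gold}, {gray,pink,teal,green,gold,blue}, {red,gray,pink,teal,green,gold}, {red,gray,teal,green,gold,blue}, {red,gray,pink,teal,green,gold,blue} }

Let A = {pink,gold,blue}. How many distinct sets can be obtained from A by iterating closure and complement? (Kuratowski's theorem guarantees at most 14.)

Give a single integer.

closure: X∖int(X∖A) = X∖{red,gray,teal} = {pink,green,gold,blue}
Let k=closure and c=complement:
  1. A     = {pink,gold,blue}
  2. kA    = {pink,green,gold,blue}
  3. cA    = {red,gray,teal,green}
  4. ckA   = {red,gray,teal}
  5. kcA   = {red,gray,pink,teal,green,gold,blue}
  6. ckcA  = ∅
— saturated at 6

6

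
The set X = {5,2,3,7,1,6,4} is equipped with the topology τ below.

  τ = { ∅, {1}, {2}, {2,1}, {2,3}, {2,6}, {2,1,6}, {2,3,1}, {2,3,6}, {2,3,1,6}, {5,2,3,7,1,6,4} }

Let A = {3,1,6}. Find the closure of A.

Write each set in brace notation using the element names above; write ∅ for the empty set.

{5,3,7,1,6,4}

complement {5,2,7,4}; its interior {2}; cl(A) = X∖{2} = {5,3,7,1,6,4}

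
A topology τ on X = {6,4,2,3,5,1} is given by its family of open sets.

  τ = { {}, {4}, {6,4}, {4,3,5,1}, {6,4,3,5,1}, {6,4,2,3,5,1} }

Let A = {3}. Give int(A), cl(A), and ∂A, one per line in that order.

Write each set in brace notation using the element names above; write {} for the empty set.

U open, U⊆A: {}. int(A) = ⋃ = {}
X∖A={6,4,2,5,1}, int(X∖A)={6,4}, hence cl(A)={2,3,5,1}
∂A: remove int from cl → {2,3,5,1}

int(A) = {}
cl(A)  = {2,3,5,1}
∂A     = {2,3,5,1}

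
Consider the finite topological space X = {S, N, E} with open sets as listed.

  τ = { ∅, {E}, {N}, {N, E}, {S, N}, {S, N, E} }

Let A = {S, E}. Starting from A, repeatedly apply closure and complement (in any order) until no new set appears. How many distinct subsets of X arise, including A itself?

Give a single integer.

complement {N}; its interior {N}; cl(A) = X∖{N} = {S, E}
With k = closure, c = complement:
  1. A     = {S, E}
  2. cA    = {N}
  3. kcA   = {S, N}
  4. ckcA  = {E}
k, c of each give nothing new

4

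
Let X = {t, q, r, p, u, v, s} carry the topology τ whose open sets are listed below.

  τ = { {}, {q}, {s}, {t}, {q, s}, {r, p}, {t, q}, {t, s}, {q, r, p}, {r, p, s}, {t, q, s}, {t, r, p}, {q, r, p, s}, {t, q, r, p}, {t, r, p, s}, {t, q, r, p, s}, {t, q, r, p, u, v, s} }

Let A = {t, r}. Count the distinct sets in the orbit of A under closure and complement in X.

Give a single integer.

10

complement {q, p, u, v, s}; its interior {q, s}; cl(A) = X∖{q, s} = {t, r, p, u, v}
With k = closure, c = complement:
  1. A     = {t, r}
  2. kA    = {t, r, p, u, v}
  3. cA    = {q, p, u, v, s}
  4. ckA   = {q, s}
  5. kcA   = {q, r, p, u, v, s}
  6. kckA  = {q, u, v, s}
  7. ckcA  = {t}
  8. ckckA = {t, r, p}
  9. kckcA = {t, u, v}
  10. ckckcA = {q, r, p, s}
k, c of each give nothing new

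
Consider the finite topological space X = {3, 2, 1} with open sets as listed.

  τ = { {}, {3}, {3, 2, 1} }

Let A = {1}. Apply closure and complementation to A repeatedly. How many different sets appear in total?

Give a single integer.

6

cl via duality: int({3, 2}) = {3}, so X∖{3} = {2, 1}
Write k for closure, c for complement:
  1. A     = {1}
  2. kA    = {2, 1}
  3. cA    = {3, 2}
  4. ckA   = {3}
  5. kcA   = {3, 2, 1}
  6. ckcA  = {}
applying k or c yields no new set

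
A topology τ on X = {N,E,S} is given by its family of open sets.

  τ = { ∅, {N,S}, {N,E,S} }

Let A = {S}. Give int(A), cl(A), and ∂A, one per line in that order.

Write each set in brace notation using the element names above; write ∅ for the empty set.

opens ⊆ A: ∅; union → int = ∅
complement {N,E}; its interior ∅; cl(A) = X∖∅ = {N,E,S}
boundary = {N,E,S} ∖ ∅ = {N,E,S}

int(A) = ∅
cl(A)  = {N,E,S}
∂A     = {N,E,S}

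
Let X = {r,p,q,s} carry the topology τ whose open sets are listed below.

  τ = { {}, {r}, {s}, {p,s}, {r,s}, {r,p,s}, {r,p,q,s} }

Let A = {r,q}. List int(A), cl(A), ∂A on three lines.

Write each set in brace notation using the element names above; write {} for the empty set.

U open, U⊆A: {}, {r}. int(A) = ⋃ = {r}
X∖A={p,s}, int(X∖A)={p,s}, hence cl(A)={r,q}
∂A: remove int from cl → {q}

int(A) = {r}
cl(A)  = {r,q}
∂A     = {q}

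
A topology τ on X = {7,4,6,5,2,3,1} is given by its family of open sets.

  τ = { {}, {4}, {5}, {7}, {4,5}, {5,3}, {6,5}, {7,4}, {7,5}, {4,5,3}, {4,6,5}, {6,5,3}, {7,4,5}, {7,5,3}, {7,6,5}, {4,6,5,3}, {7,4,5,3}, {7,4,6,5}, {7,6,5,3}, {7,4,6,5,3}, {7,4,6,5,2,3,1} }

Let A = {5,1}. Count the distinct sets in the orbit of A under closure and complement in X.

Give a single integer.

complement {7,4,6,2,3}; its interior {7,4}; cl(A) = X∖{7,4} = {6,5,2,3,1}
With k = closure, c = complement:
  1. A     = {5,1}
  2. kA    = {6,5,2,3,1}
  3. cA    = {7,4,6,2,3}
  4. ckA   = {7,4}
  5. kcA   = {7,4,6,2,3,1}
  6. kckA  = {7,4,2,1}
  7. ckcA  = {5}
  8. ckckA = {6,5,3}
k, c of each give nothing new

8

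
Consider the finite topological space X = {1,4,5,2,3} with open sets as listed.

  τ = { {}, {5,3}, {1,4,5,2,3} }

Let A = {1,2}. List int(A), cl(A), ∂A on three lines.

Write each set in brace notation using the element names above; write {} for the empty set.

int(A) = {}
cl(A)  = {1,4,2}
∂A     = {1,4,2}

interior: largest open inside A is {} (from {})
cl via duality: int({4,5,3}) = {5,3}, so X∖{5,3} = {1,4,2}
cl∖int = {1,4,2}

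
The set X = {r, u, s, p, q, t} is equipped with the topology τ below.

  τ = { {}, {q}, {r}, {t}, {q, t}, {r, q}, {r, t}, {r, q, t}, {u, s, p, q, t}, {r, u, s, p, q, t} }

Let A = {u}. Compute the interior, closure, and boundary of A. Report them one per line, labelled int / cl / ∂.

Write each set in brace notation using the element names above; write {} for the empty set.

int(A) = {}
cl(A)  = {u, s, p}
∂A     = {u, s, p}

open subsets of A: {}; so int(A) = {}
closure: X∖int(X∖A) = X∖{r, q, t} = {u, s, p}
∂A = {u, s, p} minus {} = {u, s, p}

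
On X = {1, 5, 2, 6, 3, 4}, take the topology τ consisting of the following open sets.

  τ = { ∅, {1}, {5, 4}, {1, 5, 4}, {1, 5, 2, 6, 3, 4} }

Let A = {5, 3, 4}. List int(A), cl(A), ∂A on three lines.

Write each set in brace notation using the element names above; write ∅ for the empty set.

interior: largest open inside A is {5, 4} (from ∅, {5, 4})
cl via duality: int({1, 2, 6}) = {1}, so X∖{1} = {5, 2, 6, 3, 4}
cl∖int = {2, 6, 3}

int(A) = {5, 4}
cl(A)  = {5, 2, 6, 3, 4}
∂A     = {2, 6, 3}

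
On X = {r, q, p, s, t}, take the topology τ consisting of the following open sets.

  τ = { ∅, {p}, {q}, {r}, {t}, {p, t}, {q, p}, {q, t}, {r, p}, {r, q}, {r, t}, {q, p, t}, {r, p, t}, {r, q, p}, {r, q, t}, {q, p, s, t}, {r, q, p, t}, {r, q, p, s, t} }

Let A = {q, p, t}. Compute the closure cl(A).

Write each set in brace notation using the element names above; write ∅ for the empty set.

{q, p, s, t}

complement {r, s}; its interior {r}; cl(A) = X∖{r} = {q, p, s, t}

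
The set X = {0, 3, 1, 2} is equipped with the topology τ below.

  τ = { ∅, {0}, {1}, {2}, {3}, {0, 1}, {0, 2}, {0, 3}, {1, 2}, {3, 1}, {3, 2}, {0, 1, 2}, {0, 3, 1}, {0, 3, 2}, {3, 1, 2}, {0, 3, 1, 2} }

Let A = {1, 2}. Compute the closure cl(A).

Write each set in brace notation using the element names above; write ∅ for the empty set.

{1, 2}

complement {0, 3}; its interior {0, 3}; cl(A) = X∖{0, 3} = {1, 2}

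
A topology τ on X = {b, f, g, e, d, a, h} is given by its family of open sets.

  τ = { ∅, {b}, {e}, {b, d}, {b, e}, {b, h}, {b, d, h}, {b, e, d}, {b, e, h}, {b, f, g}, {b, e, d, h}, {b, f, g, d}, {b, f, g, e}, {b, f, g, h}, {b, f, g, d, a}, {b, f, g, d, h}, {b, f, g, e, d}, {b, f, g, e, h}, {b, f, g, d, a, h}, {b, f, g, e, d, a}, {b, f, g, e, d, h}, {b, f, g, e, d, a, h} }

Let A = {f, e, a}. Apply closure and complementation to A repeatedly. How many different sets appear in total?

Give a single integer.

6

X∖A={b, g, d, h}, int(X∖A)={b, d, h}, hence cl(A)={f, g, e, a}
Orbit (k=closure, c=complement):
  1. A     = {f, e, a}
  2. kA    = {f, g, e, a}
  3. cA    = {b, g, d, h}
  4. ckA   = {b, d, h}
  5. kcA   = {b, f, g, d, a, h}
  6. ckcA  = {e}
(closed under both — stop)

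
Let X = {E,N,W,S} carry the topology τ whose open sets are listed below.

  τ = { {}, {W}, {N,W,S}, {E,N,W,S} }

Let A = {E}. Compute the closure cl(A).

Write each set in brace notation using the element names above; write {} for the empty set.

closure: X∖int(X∖A) = X∖{N,W,S} = {E}

{E}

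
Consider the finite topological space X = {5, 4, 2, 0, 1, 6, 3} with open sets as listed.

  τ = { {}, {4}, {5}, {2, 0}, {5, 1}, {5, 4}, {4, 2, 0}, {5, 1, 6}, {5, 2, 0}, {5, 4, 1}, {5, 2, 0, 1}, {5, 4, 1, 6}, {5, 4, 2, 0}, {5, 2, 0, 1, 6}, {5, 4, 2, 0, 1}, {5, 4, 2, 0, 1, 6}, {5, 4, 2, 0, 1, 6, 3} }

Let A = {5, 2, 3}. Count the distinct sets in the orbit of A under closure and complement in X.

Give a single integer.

12

complement {4, 0, 1, 6}; its interior {4}; cl(A) = X∖{4} = {5, 2, 0, 1, 6, 3}
With k = closure, c = complement:
  1. A     = {5, 2, 3}
  2. kA    = {5, 2, 0, 1, 6, 3}
  3. cA    = {4, 0, 1, 6}
  4. ckA   = {4}
  5. kcA   = {4, 2, 0, 1, 6, 3}
  6. kckA  = {4, 3}
  7. ckcA  = {5}
  8. ckckA = {5, 2, 0, 1, 6}
  9. kckcA = {5, 1, 6, 3}
  10. ckckcA = {4, 2, 0}
  11. kckckcA = {4, 2, 0, 3}
  12. ckckckcA = {5, 1, 6}
k, c of each give nothing new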